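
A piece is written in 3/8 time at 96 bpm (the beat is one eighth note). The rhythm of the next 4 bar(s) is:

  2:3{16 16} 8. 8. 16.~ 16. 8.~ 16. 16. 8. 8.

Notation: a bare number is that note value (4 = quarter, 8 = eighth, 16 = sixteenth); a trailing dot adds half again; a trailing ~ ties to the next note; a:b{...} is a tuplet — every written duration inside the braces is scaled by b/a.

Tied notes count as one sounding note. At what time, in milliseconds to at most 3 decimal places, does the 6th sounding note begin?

1. 0.0ms @ 0 + 468.75ms (3/4)
2. 468.75ms @ 3/4 + 468.75ms (3/4)
3. 937.5ms @ 3/2 + 937.5ms (3/2)
4. 1875.0ms @ 3 + 937.5ms (3/2)
5. 2812.5ms @ 9/2 + 937.5ms (3/2)
6. 3750.0ms @ 6 + 1406.25ms (9/4)
7. 5156.25ms @ 33/4 + 468.75ms (3/4)
8. 5625.0ms @ 9 + 937.5ms (3/2)
9. 6562.5ms @ 21/2 + 937.5ms (3/2)

note 6 onset = 6b = 3750.0ms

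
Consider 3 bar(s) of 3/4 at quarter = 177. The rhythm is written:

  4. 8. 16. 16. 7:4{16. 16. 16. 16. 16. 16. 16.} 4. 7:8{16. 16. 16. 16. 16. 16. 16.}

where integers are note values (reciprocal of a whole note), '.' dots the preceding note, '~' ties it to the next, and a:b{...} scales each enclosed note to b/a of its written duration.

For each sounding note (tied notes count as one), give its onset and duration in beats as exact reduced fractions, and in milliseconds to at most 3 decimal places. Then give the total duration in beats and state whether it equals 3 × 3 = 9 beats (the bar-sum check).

1) 0.0ms=0b +508.475ms=3/2b
2) 508.475ms=3/2b +254.237ms=3/4b
3) 762.712ms=9/4b +127.119ms=3/8b
4) 889.831ms=21/8b +127.119ms=3/8b
5) 1016.949ms=3b +72.639ms=3/14b
6) 1089.588ms=45/14b +72.639ms=3/14b
7) 1162.228ms=24/7b +72.639ms=3/14b
8) 1234.867ms=51/14b +72.639ms=3/14b
9) 1307.506ms=27/7b +72.639ms=3/14b
10) 1380.145ms=57/14b +72.639ms=3/14b
11) 1452.785ms=30/7b +72.639ms=3/14b
12) 1525.424ms=9/2b +508.475ms=3/2b
13) 2033.898ms=6b +145.278ms=3/7b
14) 2179.177ms=45/7b +145.278ms=3/7b
15) 2324.455ms=48/7b +145.278ms=3/7b
16) 2469.734ms=51/7b +145.278ms=3/7b
17) 2615.012ms=54/7b +145.278ms=3/7b
18) 2760.291ms=57/7b +145.278ms=3/7b
19) 2905.569ms=60/7b +145.278ms=3/7b
Σ=9b of 9 (177bpm 3/4) — PASS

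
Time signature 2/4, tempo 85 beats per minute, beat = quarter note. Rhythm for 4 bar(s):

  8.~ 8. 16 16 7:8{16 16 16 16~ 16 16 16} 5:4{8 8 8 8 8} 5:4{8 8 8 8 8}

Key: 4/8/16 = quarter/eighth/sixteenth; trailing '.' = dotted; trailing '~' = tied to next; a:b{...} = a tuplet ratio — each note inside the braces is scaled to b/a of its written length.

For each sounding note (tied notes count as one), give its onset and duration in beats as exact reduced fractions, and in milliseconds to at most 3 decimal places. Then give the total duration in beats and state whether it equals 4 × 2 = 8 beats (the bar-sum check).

1) 0.0ms=0b +1058.824ms=3/2b
2) 1058.824ms=3/2b +176.471ms=1/4b
3) 1235.294ms=7/4b +176.471ms=1/4b
4) 1411.765ms=2b +201.681ms=2/7b
5) 1613.445ms=16/7b +201.681ms=2/7b
6) 1815.126ms=18/7b +201.681ms=2/7b
7) 2016.807ms=20/7b +403.361ms=4/7b
8) 2420.168ms=24/7b +201.681ms=2/7b
9) 2621.849ms=26/7b +201.681ms=2/7b
10) 2823.529ms=4b +282.353ms=2/5b
11) 3105.882ms=22/5b +282.353ms=2/5b
12) 3388.235ms=24/5b +282.353ms=2/5b
13) 3670.588ms=26/5b +282.353ms=2/5b
14) 3952.941ms=28/5b +282.353ms=2/5b
15) 4235.294ms=6b +282.353ms=2/5b
16) 4517.647ms=32/5b +282.353ms=2/5b
17) 4800.0ms=34/5b +282.353ms=2/5b
18) 5082.353ms=36/5b +282.353ms=2/5b
19) 5364.706ms=38/5b +282.353ms=2/5b
Σ=8b of 8 (85bpm 2/4) — PASS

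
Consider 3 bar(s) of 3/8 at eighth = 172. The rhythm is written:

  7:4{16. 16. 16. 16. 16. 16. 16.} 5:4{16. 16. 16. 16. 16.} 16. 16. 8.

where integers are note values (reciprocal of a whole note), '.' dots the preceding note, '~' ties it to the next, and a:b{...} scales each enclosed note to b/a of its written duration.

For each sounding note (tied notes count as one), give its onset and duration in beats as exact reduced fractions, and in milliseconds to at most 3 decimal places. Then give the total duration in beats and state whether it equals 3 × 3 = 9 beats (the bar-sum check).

1) 0.0ms=0b +149.502ms=3/7b
2) 149.502ms=3/7b +149.502ms=3/7b
3) 299.003ms=6/7b +149.502ms=3/7b
4) 448.505ms=9/7b +149.502ms=3/7b
5) 598.007ms=12/7b +149.502ms=3/7b
6) 747.508ms=15/7b +149.502ms=3/7b
7) 897.01ms=18/7b +149.502ms=3/7b
8) 1046.512ms=3b +209.302ms=3/5b
9) 1255.814ms=18/5b +209.302ms=3/5b
10) 1465.116ms=21/5b +209.302ms=3/5b
11) 1674.419ms=24/5b +209.302ms=3/5b
12) 1883.721ms=27/5b +209.302ms=3/5b
13) 2093.023ms=6b +261.628ms=3/4b
14) 2354.651ms=27/4b +261.628ms=3/4b
15) 2616.279ms=15/2b +523.256ms=3/2b
Σ=9b of 9 (172bpm 3/8) — PASS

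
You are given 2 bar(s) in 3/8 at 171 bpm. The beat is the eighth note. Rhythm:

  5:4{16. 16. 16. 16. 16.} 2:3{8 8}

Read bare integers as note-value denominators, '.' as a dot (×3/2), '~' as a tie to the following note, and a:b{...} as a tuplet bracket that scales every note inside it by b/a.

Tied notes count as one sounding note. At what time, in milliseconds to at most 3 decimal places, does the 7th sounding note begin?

1. 0.0ms @ 0 + 210.526ms (3/5)
2. 210.526ms @ 3/5 + 210.526ms (3/5)
3. 421.053ms @ 6/5 + 210.526ms (3/5)
4. 631.579ms @ 9/5 + 210.526ms (3/5)
5. 842.105ms @ 12/5 + 210.526ms (3/5)
6. 1052.632ms @ 3 + 526.316ms (3/2)
7. 1578.947ms @ 9/2 + 526.316ms (3/2)

note 7 onset = 9/2b = 1578.947ms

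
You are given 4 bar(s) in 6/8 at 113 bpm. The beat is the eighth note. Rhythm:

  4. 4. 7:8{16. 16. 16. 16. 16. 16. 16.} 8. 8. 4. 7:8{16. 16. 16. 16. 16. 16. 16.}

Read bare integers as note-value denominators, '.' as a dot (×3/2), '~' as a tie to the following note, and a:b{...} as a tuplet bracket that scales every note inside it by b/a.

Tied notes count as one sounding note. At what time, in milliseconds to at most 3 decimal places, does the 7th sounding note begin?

1. 0.0ms @ 0 + 1592.92ms (3)
2. 1592.92ms @ 3 + 1592.92ms (3)
3. 3185.841ms @ 6 + 455.12ms (6/7)
4. 3640.961ms @ 48/7 + 455.12ms (6/7)
5. 4096.081ms @ 54/7 + 455.12ms (6/7)
6. 4551.201ms @ 60/7 + 455.12ms (6/7)
7. 5006.321ms @ 66/7 + 455.12ms (6/7)
8. 5461.441ms @ 72/7 + 455.12ms (6/7)
9. 5916.561ms @ 78/7 + 455.12ms (6/7)
10. 6371.681ms @ 12 + 796.46ms (3/2)
11. 7168.142ms @ 27/2 + 796.46ms (3/2)
12. 7964.602ms @ 15 + 1592.92ms (3)
13. 9557.522ms @ 18 + 455.12ms (6/7)
14. 10012.642ms @ 132/7 + 455.12ms (6/7)
15. 10467.762ms @ 138/7 + 455.12ms (6/7)
16. 10922.882ms @ 144/7 + 455.12ms (6/7)
17. 11378.003ms @ 150/7 + 455.12ms (6/7)
18. 11833.123ms @ 156/7 + 455.12ms (6/7)
19. 12288.243ms @ 162/7 + 455.12ms (6/7)

note 7 onset = 66/7b = 5006.321ms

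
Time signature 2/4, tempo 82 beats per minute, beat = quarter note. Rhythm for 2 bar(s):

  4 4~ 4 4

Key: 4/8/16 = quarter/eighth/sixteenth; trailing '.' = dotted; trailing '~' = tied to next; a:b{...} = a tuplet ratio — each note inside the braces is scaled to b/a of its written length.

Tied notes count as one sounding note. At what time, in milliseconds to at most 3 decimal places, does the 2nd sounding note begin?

1. 0.0ms @ 0 + 731.707ms (1)
2. 731.707ms @ 1 + 1463.415ms (2)
3. 2195.122ms @ 3 + 731.707ms (1)

note 2 onset = 1b = 731.707ms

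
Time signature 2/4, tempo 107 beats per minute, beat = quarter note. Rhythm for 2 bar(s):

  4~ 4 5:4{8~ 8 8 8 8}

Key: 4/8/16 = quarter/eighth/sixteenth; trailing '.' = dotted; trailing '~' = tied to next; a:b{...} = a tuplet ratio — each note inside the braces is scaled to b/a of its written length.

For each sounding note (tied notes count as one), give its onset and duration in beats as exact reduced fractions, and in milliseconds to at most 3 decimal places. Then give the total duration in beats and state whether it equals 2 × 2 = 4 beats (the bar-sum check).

1) 0.0ms=0b +1121.495ms=2b
2) 1121.495ms=2b +448.598ms=4/5b
3) 1570.093ms=14/5b +224.299ms=2/5b
4) 1794.393ms=16/5b +224.299ms=2/5b
5) 2018.692ms=18/5b +224.299ms=2/5b
Σ=4b of 4 (107bpm 2/4) — PASS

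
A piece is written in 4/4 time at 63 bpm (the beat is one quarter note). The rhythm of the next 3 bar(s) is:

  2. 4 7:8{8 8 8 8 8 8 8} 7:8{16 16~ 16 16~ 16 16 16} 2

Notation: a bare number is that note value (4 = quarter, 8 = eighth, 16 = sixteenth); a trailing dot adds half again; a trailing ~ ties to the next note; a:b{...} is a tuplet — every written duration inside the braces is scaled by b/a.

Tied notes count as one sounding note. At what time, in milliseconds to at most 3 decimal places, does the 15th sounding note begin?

1. 0.0ms @ 0 + 2857.143ms (3)
2. 2857.143ms @ 3 + 952.381ms (1)
3. 3809.524ms @ 4 + 544.218ms (4/7)
4. 4353.741ms @ 32/7 + 544.218ms (4/7)
5. 4897.959ms @ 36/7 + 544.218ms (4/7)
6. 5442.177ms @ 40/7 + 544.218ms (4/7)
7. 5986.395ms @ 44/7 + 544.218ms (4/7)
8. 6530.612ms @ 48/7 + 544.218ms (4/7)
9. 7074.83ms @ 52/7 + 544.218ms (4/7)
10. 7619.048ms @ 8 + 272.109ms (2/7)
11. 7891.156ms @ 58/7 + 544.218ms (4/7)
12. 8435.374ms @ 62/7 + 544.218ms (4/7)
13. 8979.592ms @ 66/7 + 272.109ms (2/7)
14. 9251.701ms @ 68/7 + 272.109ms (2/7)
15. 9523.81ms @ 10 + 1904.762ms (2)

note 15 onset = 10b = 9523.81ms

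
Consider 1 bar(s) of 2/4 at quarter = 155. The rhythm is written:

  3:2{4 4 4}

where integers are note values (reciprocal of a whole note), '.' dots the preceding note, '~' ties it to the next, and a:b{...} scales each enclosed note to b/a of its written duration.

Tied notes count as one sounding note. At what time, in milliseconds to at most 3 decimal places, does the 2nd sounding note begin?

1. 0.0ms @ 0 + 258.065ms (2/3)
2. 258.065ms @ 2/3 + 258.065ms (2/3)
3. 516.129ms @ 4/3 + 258.065ms (2/3)

note 2 onset = 2/3b = 258.065ms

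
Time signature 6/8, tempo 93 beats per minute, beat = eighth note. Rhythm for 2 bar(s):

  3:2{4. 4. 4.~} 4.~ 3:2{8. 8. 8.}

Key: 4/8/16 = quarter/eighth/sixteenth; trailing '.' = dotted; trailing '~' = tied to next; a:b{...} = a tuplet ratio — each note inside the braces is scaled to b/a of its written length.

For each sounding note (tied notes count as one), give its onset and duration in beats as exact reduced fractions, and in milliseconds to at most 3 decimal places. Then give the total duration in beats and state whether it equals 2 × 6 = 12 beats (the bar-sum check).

1) 0.0ms=0b +1290.323ms=2b
2) 1290.323ms=2b +1290.323ms=2b
3) 2580.645ms=4b +3870.968ms=6b
4) 6451.613ms=10b +645.161ms=1b
5) 7096.774ms=11b +645.161ms=1b
Σ=12b of 12 (93bpm 6/8) — PASS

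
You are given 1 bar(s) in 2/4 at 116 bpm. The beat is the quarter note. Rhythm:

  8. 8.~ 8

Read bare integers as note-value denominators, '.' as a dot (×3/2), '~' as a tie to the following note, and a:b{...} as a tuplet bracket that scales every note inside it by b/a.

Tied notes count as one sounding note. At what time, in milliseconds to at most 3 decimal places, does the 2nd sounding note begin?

1. 0.0ms @ 0 + 387.931ms (3/4)
2. 387.931ms @ 3/4 + 646.552ms (5/4)

note 2 onset = 3/4b = 387.931ms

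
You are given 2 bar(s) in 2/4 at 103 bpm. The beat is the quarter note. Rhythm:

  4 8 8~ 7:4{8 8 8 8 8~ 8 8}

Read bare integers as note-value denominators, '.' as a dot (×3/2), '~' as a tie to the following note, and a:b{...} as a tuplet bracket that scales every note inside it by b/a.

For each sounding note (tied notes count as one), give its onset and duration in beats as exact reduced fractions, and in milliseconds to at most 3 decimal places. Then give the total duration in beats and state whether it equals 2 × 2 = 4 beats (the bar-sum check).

1) 0.0ms=0b +582.524ms=1b
2) 582.524ms=1b +291.262ms=1/2b
3) 873.786ms=3/2b +457.698ms=11/14b
4) 1331.484ms=16/7b +166.436ms=2/7b
5) 1497.92ms=18/7b +166.436ms=2/7b
6) 1664.355ms=20/7b +166.436ms=2/7b
7) 1830.791ms=22/7b +332.871ms=4/7b
8) 2163.662ms=26/7b +166.436ms=2/7b
Σ=4b of 4 (103bpm 2/4) — PASS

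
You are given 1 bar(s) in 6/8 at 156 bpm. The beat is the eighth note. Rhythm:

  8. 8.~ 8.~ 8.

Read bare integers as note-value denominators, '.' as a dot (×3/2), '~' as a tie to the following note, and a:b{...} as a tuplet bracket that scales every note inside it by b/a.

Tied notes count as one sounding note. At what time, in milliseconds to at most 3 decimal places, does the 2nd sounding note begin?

note 2 onset = 3/2b = 576.923ms

1. 0.0ms @ 0 + 576.923ms (3/2)
2. 576.923ms @ 3/2 + 1730.769ms (9/2)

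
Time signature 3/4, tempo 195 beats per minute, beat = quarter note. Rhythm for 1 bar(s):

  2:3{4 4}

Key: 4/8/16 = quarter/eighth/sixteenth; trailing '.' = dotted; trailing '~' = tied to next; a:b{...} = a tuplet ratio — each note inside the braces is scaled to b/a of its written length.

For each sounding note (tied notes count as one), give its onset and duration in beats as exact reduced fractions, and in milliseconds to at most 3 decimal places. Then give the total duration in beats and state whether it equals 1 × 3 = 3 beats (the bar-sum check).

1) 0.0ms=0b +461.538ms=3/2b
2) 461.538ms=3/2b +461.538ms=3/2b
Σ=3b of 3 (195bpm 3/4) — PASS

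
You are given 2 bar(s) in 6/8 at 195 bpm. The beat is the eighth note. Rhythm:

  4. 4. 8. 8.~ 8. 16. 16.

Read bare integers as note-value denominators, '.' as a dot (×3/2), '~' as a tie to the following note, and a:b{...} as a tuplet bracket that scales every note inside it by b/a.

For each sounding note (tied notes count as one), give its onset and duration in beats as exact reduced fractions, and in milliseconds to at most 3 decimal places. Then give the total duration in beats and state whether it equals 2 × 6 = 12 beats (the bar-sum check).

1) 0.0ms=0b +923.077ms=3b
2) 923.077ms=3b +923.077ms=3b
3) 1846.154ms=6b +461.538ms=3/2b
4) 2307.692ms=15/2b +923.077ms=3b
5) 3230.769ms=21/2b +230.769ms=3/4b
6) 3461.538ms=45/4b +230.769ms=3/4b
Σ=12b of 12 (195bpm 6/8) — PASS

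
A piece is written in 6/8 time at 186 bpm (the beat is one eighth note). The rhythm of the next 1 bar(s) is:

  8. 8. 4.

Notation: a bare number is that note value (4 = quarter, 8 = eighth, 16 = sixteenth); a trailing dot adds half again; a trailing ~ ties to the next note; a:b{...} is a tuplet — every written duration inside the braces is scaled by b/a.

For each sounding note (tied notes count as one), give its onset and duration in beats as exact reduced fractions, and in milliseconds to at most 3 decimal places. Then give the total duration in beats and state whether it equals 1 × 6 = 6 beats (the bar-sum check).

1) 0.0ms=0b +483.871ms=3/2b
2) 483.871ms=3/2b +483.871ms=3/2b
3) 967.742ms=3b +967.742ms=3b
Σ=6b of 6 (186bpm 6/8) — PASS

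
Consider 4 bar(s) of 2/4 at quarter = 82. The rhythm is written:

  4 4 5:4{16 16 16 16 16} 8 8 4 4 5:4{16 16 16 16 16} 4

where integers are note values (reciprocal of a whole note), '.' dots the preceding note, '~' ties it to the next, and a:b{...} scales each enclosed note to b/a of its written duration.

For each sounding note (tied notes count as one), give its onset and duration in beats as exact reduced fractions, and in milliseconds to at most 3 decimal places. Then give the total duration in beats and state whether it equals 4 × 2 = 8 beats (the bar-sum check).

1) 0.0ms=0b +731.707ms=1b
2) 731.707ms=1b +731.707ms=1b
3) 1463.415ms=2b +146.341ms=1/5b
4) 1609.756ms=11/5b +146.341ms=1/5b
5) 1756.098ms=12/5b +146.341ms=1/5b
6) 1902.439ms=13/5b +146.341ms=1/5b
7) 2048.78ms=14/5b +146.341ms=1/5b
8) 2195.122ms=3b +365.854ms=1/2b
9) 2560.976ms=7/2b +365.854ms=1/2b
10) 2926.829ms=4b +731.707ms=1b
11) 3658.537ms=5b +731.707ms=1b
12) 4390.244ms=6b +146.341ms=1/5b
13) 4536.585ms=31/5b +146.341ms=1/5b
14) 4682.927ms=32/5b +146.341ms=1/5b
15) 4829.268ms=33/5b +146.341ms=1/5b
16) 4975.61ms=34/5b +146.341ms=1/5b
17) 5121.951ms=7b +731.707ms=1b
Σ=8b of 8 (82bpm 2/4) — PASS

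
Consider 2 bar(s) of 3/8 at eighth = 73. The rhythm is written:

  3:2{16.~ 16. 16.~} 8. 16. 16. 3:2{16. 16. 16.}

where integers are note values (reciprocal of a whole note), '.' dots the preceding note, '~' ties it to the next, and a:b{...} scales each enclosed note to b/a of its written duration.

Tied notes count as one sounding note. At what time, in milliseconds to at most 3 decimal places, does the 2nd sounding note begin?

note 2 onset = 1b = 821.918ms

1. 0.0ms @ 0 + 821.918ms (1)
2. 821.918ms @ 1 + 1643.836ms (2)
3. 2465.753ms @ 3 + 616.438ms (3/4)
4. 3082.192ms @ 15/4 + 616.438ms (3/4)
5. 3698.63ms @ 9/2 + 410.959ms (1/2)
6. 4109.589ms @ 5 + 410.959ms (1/2)
7. 4520.548ms @ 11/2 + 410.959ms (1/2)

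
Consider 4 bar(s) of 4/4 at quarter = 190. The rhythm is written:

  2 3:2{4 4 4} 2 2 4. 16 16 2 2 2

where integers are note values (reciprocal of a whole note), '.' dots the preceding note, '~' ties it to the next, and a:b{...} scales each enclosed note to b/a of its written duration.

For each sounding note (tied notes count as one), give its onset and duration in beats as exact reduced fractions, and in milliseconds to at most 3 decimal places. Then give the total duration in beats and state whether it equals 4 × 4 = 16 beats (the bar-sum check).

1) 0.0ms=0b +631.579ms=2b
2) 631.579ms=2b +210.526ms=2/3b
3) 842.105ms=8/3b +210.526ms=2/3b
4) 1052.632ms=10/3b +210.526ms=2/3b
5) 1263.158ms=4b +631.579ms=2b
6) 1894.737ms=6b +631.579ms=2b
7) 2526.316ms=8b +473.684ms=3/2b
8) 3000.0ms=19/2b +78.947ms=1/4b
9) 3078.947ms=39/4b +78.947ms=1/4b
10) 3157.895ms=10b +631.579ms=2b
11) 3789.474ms=12b +631.579ms=2b
12) 4421.053ms=14b +631.579ms=2b
Σ=16b of 16 (190bpm 4/4) — PASS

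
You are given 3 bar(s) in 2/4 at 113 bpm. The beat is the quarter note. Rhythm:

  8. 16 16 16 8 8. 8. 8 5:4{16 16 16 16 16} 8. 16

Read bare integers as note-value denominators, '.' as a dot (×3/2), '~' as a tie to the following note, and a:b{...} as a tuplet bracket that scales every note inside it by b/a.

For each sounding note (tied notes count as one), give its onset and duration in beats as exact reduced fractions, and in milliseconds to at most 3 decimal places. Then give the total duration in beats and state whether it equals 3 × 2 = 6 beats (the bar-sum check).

1) 0.0ms=0b +398.23ms=3/4b
2) 398.23ms=3/4b +132.743ms=1/4b
3) 530.973ms=1b +132.743ms=1/4b
4) 663.717ms=5/4b +132.743ms=1/4b
5) 796.46ms=3/2b +265.487ms=1/2b
6) 1061.947ms=2b +398.23ms=3/4b
7) 1460.177ms=11/4b +398.23ms=3/4b
8) 1858.407ms=7/2b +265.487ms=1/2b
9) 2123.894ms=4b +106.195ms=1/5b
10) 2230.088ms=21/5b +106.195ms=1/5b
11) 2336.283ms=22/5b +106.195ms=1/5b
12) 2442.478ms=23/5b +106.195ms=1/5b
13) 2548.673ms=24/5b +106.195ms=1/5b
14) 2654.867ms=5b +398.23ms=3/4b
15) 3053.097ms=23/4b +132.743ms=1/4b
Σ=6b of 6 (113bpm 2/4) — PASS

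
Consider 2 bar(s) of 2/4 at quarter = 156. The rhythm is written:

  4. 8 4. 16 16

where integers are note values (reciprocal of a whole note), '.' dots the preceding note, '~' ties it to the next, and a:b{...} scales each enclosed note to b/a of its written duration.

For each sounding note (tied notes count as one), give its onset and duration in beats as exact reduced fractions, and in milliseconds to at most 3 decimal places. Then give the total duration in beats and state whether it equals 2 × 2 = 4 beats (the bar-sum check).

1) 0.0ms=0b +576.923ms=3/2b
2) 576.923ms=3/2b +192.308ms=1/2b
3) 769.231ms=2b +576.923ms=3/2b
4) 1346.154ms=7/2b +96.154ms=1/4b
5) 1442.308ms=15/4b +96.154ms=1/4b
Σ=4b of 4 (156bpm 2/4) — PASS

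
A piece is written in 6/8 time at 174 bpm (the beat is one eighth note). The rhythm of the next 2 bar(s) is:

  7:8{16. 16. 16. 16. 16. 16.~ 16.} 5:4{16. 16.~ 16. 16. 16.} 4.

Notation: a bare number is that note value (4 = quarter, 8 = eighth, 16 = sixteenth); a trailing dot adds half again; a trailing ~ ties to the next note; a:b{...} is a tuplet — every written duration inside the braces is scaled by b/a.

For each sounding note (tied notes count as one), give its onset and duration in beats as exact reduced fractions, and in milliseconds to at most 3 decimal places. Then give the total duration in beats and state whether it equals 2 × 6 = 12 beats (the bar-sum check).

1) 0.0ms=0b +295.567ms=6/7b
2) 295.567ms=6/7b +295.567ms=6/7b
3) 591.133ms=12/7b +295.567ms=6/7b
4) 886.7ms=18/7b +295.567ms=6/7b
5) 1182.266ms=24/7b +295.567ms=6/7b
6) 1477.833ms=30/7b +591.133ms=12/7b
7) 2068.966ms=6b +206.897ms=3/5b
8) 2275.862ms=33/5b +413.793ms=6/5b
9) 2689.655ms=39/5b +206.897ms=3/5b
10) 2896.552ms=42/5b +206.897ms=3/5b
11) 3103.448ms=9b +1034.483ms=3b
Σ=12b of 12 (174bpm 6/8) — PASS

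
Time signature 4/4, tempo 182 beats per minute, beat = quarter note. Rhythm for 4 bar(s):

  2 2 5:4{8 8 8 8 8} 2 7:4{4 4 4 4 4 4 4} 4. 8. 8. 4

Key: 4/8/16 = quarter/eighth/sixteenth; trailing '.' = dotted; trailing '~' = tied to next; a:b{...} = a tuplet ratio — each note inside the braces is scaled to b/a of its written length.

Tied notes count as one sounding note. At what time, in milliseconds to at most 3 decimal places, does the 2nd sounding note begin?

1. 0.0ms @ 0 + 659.341ms (2)
2. 659.341ms @ 2 + 659.341ms (2)
3. 1318.681ms @ 4 + 131.868ms (2/5)
4. 1450.549ms @ 22/5 + 131.868ms (2/5)
5. 1582.418ms @ 24/5 + 131.868ms (2/5)
6. 1714.286ms @ 26/5 + 131.868ms (2/5)
7. 1846.154ms @ 28/5 + 131.868ms (2/5)
8. 1978.022ms @ 6 + 659.341ms (2)
9. 2637.363ms @ 8 + 188.383ms (4/7)
10. 2825.746ms @ 60/7 + 188.383ms (4/7)
11. 3014.129ms @ 64/7 + 188.383ms (4/7)
12. 3202.512ms @ 68/7 + 188.383ms (4/7)
13. 3390.895ms @ 72/7 + 188.383ms (4/7)
14. 3579.278ms @ 76/7 + 188.383ms (4/7)
15. 3767.661ms @ 80/7 + 188.383ms (4/7)
16. 3956.044ms @ 12 + 494.505ms (3/2)
17. 4450.549ms @ 27/2 + 247.253ms (3/4)
18. 4697.802ms @ 57/4 + 247.253ms (3/4)
19. 4945.055ms @ 15 + 329.67ms (1)

note 2 onset = 2b = 659.341ms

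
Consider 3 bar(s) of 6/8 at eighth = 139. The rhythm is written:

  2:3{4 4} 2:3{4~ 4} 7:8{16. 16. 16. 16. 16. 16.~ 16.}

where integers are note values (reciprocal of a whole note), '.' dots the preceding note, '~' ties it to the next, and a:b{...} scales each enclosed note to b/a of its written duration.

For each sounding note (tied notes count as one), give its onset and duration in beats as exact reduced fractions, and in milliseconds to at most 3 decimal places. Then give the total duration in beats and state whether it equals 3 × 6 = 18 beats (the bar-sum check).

1) 0.0ms=0b +1294.964ms=3b
2) 1294.964ms=3b +1294.964ms=3b
3) 2589.928ms=6b +2589.928ms=6b
4) 5179.856ms=12b +369.99ms=6/7b
5) 5549.846ms=90/7b +369.99ms=6/7b
6) 5919.836ms=96/7b +369.99ms=6/7b
7) 6289.825ms=102/7b +369.99ms=6/7b
8) 6659.815ms=108/7b +369.99ms=6/7b
9) 7029.805ms=114/7b +739.979ms=12/7b
Σ=18b of 18 (139bpm 6/8) — PASS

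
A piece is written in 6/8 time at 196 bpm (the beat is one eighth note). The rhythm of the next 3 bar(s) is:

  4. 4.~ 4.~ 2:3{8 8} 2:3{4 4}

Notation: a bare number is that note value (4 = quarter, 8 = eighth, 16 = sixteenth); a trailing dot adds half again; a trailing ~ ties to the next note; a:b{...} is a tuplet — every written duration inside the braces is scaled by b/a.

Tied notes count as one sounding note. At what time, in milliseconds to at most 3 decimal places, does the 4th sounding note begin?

note 4 onset = 12b = 3673.469ms

1. 0.0ms @ 0 + 918.367ms (3)
2. 918.367ms @ 3 + 2295.918ms (15/2)
3. 3214.286ms @ 21/2 + 459.184ms (3/2)
4. 3673.469ms @ 12 + 918.367ms (3)
5. 4591.837ms @ 15 + 918.367ms (3)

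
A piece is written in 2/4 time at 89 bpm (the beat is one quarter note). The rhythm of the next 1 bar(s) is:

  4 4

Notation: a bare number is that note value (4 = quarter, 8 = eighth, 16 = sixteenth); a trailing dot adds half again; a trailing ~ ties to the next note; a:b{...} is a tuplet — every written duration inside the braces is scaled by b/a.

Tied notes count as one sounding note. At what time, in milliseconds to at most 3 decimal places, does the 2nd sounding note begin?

1. 0.0ms @ 0 + 674.157ms (1)
2. 674.157ms @ 1 + 674.157ms (1)

note 2 onset = 1b = 674.157ms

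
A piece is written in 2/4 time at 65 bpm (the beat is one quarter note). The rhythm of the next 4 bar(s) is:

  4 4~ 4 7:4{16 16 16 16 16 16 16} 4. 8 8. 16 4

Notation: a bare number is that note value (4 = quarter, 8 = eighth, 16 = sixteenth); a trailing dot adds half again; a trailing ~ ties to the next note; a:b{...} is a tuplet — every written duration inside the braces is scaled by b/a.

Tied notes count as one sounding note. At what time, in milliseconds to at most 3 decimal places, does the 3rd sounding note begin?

1. 0.0ms @ 0 + 923.077ms (1)
2. 923.077ms @ 1 + 1846.154ms (2)
3. 2769.231ms @ 3 + 131.868ms (1/7)
4. 2901.099ms @ 22/7 + 131.868ms (1/7)
5. 3032.967ms @ 23/7 + 131.868ms (1/7)
6. 3164.835ms @ 24/7 + 131.868ms (1/7)
7. 3296.703ms @ 25/7 + 131.868ms (1/7)
8. 3428.571ms @ 26/7 + 131.868ms (1/7)
9. 3560.44ms @ 27/7 + 131.868ms (1/7)
10. 3692.308ms @ 4 + 1384.615ms (3/2)
11. 5076.923ms @ 11/2 + 461.538ms (1/2)
12. 5538.462ms @ 6 + 692.308ms (3/4)
13. 6230.769ms @ 27/4 + 230.769ms (1/4)
14. 6461.538ms @ 7 + 923.077ms (1)

note 3 onset = 3b = 2769.231ms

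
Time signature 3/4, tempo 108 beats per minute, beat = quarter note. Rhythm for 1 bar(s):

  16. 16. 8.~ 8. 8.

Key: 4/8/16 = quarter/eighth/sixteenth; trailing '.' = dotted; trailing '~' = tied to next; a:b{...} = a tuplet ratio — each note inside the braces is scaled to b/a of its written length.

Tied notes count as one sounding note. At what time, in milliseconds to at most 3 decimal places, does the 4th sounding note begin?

1. 0.0ms @ 0 + 208.333ms (3/8)
2. 208.333ms @ 3/8 + 208.333ms (3/8)
3. 416.667ms @ 3/4 + 833.333ms (3/2)
4. 1250.0ms @ 9/4 + 416.667ms (3/4)

note 4 onset = 9/4b = 1250.0ms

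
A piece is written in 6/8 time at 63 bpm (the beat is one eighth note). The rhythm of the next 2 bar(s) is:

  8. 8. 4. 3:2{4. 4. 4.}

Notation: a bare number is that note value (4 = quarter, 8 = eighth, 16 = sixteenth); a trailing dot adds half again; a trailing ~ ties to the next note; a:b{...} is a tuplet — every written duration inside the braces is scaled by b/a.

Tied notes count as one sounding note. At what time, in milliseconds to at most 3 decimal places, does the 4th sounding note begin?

1. 0.0ms @ 0 + 1428.571ms (3/2)
2. 1428.571ms @ 3/2 + 1428.571ms (3/2)
3. 2857.143ms @ 3 + 2857.143ms (3)
4. 5714.286ms @ 6 + 1904.762ms (2)
5. 7619.048ms @ 8 + 1904.762ms (2)
6. 9523.81ms @ 10 + 1904.762ms (2)

note 4 onset = 6b = 5714.286ms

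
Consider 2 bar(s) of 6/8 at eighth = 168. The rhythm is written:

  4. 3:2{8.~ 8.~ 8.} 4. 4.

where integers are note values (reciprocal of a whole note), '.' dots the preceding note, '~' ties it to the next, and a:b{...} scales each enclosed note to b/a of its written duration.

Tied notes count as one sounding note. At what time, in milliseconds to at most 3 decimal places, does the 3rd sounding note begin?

note 3 onset = 6b = 2142.857ms

1. 0.0ms @ 0 + 1071.429ms (3)
2. 1071.429ms @ 3 + 1071.429ms (3)
3. 2142.857ms @ 6 + 1071.429ms (3)
4. 3214.286ms @ 9 + 1071.429ms (3)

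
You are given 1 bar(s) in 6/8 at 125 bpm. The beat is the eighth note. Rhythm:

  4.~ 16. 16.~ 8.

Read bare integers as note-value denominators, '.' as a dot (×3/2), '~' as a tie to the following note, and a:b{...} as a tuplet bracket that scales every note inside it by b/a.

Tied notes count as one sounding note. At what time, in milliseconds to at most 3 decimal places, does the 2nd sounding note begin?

note 2 onset = 15/4b = 1800.0ms

1. 0.0ms @ 0 + 1800.0ms (15/4)
2. 1800.0ms @ 15/4 + 1080.0ms (9/4)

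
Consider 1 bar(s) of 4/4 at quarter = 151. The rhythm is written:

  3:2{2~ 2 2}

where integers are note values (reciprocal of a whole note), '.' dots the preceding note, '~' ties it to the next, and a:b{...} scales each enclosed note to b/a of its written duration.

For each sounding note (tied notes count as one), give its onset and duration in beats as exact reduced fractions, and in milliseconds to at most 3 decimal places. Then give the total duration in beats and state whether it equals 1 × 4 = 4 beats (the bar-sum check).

1) 0.0ms=0b +1059.603ms=8/3b
2) 1059.603ms=8/3b +529.801ms=4/3b
Σ=4b of 4 (151bpm 4/4) — PASS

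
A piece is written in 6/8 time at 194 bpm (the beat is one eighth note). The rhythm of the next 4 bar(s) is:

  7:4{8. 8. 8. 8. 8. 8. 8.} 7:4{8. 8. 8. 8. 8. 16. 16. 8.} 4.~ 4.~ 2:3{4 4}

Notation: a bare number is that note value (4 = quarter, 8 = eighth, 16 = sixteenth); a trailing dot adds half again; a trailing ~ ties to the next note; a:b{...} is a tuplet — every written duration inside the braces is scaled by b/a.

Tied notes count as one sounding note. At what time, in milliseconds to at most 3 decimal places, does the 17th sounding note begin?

1. 0.0ms @ 0 + 265.096ms (6/7)
2. 265.096ms @ 6/7 + 265.096ms (6/7)
3. 530.191ms @ 12/7 + 265.096ms (6/7)
4. 795.287ms @ 18/7 + 265.096ms (6/7)
5. 1060.383ms @ 24/7 + 265.096ms (6/7)
6. 1325.479ms @ 30/7 + 265.096ms (6/7)
7. 1590.574ms @ 36/7 + 265.096ms (6/7)
8. 1855.67ms @ 6 + 265.096ms (6/7)
9. 2120.766ms @ 48/7 + 265.096ms (6/7)
10. 2385.862ms @ 54/7 + 265.096ms (6/7)
11. 2650.957ms @ 60/7 + 265.096ms (6/7)
12. 2916.053ms @ 66/7 + 265.096ms (6/7)
13. 3181.149ms @ 72/7 + 132.548ms (3/7)
14. 3313.697ms @ 75/7 + 132.548ms (3/7)
15. 3446.244ms @ 78/7 + 265.096ms (6/7)
16. 3711.34ms @ 12 + 2783.505ms (9)
17. 6494.845ms @ 21 + 927.835ms (3)

note 17 onset = 21b = 6494.845ms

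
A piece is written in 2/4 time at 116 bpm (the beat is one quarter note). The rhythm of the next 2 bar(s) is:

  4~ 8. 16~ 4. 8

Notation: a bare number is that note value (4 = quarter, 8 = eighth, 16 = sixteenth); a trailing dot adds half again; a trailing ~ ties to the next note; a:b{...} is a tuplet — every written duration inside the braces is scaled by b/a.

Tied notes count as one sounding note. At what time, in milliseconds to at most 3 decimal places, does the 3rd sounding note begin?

1. 0.0ms @ 0 + 905.172ms (7/4)
2. 905.172ms @ 7/4 + 905.172ms (7/4)
3. 1810.345ms @ 7/2 + 258.621ms (1/2)

note 3 onset = 7/2b = 1810.345ms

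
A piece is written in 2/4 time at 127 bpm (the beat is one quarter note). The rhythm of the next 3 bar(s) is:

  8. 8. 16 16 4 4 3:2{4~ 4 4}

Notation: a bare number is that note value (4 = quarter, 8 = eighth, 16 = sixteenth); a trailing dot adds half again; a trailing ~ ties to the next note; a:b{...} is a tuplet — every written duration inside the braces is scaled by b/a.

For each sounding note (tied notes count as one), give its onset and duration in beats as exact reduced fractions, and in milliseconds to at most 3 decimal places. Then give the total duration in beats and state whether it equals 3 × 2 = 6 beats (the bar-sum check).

1) 0.0ms=0b +354.331ms=3/4b
2) 354.331ms=3/4b +354.331ms=3/4b
3) 708.661ms=3/2b +118.11ms=1/4b
4) 826.772ms=7/4b +118.11ms=1/4b
5) 944.882ms=2b +472.441ms=1b
6) 1417.323ms=3b +472.441ms=1b
7) 1889.764ms=4b +629.921ms=4/3b
8) 2519.685ms=16/3b +314.961ms=2/3b
Σ=6b of 6 (127bpm 2/4) — PASS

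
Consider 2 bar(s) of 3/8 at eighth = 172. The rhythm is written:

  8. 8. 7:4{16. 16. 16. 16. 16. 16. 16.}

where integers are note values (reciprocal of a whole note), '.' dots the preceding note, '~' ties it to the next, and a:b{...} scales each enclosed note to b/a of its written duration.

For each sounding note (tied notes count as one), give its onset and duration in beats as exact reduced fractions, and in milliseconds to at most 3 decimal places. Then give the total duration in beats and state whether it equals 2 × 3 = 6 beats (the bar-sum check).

1) 0.0ms=0b +523.256ms=3/2b
2) 523.256ms=3/2b +523.256ms=3/2b
3) 1046.512ms=3b +149.502ms=3/7b
4) 1196.013ms=24/7b +149.502ms=3/7b
5) 1345.515ms=27/7b +149.502ms=3/7b
6) 1495.017ms=30/7b +149.502ms=3/7b
7) 1644.518ms=33/7b +149.502ms=3/7b
8) 1794.02ms=36/7b +149.502ms=3/7b
9) 1943.522ms=39/7b +149.502ms=3/7b
Σ=6b of 6 (172bpm 3/8) — PASS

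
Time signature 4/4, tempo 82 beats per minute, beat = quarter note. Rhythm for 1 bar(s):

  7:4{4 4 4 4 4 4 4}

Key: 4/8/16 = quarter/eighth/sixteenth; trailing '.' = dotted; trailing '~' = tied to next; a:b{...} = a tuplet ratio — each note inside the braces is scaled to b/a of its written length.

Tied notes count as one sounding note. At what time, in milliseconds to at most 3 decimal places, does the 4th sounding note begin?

note 4 onset = 12/7b = 1254.355ms

1. 0.0ms @ 0 + 418.118ms (4/7)
2. 418.118ms @ 4/7 + 418.118ms (4/7)
3. 836.237ms @ 8/7 + 418.118ms (4/7)
4. 1254.355ms @ 12/7 + 418.118ms (4/7)
5. 1672.474ms @ 16/7 + 418.118ms (4/7)
6. 2090.592ms @ 20/7 + 418.118ms (4/7)
7. 2508.711ms @ 24/7 + 418.118ms (4/7)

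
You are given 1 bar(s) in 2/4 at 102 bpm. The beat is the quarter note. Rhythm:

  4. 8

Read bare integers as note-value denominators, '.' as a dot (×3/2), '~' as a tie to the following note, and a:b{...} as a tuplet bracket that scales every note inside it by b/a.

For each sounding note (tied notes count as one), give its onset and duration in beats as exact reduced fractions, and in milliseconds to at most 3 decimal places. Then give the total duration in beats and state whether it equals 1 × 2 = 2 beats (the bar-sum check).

1) 0.0ms=0b +882.353ms=3/2b
2) 882.353ms=3/2b +294.118ms=1/2b
Σ=2b of 2 (102bpm 2/4) — PASS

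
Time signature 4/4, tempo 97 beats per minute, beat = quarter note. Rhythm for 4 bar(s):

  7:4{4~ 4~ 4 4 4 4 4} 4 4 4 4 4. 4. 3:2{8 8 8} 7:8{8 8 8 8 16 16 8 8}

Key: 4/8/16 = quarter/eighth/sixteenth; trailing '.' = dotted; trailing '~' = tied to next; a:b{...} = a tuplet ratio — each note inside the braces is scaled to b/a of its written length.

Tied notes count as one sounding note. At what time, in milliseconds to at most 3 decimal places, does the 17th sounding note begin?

note 17 onset = 92/7b = 8129.602ms

1. 0.0ms @ 0 + 1060.383ms (12/7)
2. 1060.383ms @ 12/7 + 353.461ms (4/7)
3. 1413.844ms @ 16/7 + 353.461ms (4/7)
4. 1767.305ms @ 20/7 + 353.461ms (4/7)
5. 2120.766ms @ 24/7 + 353.461ms (4/7)
6. 2474.227ms @ 4 + 618.557ms (1)
7. 3092.784ms @ 5 + 618.557ms (1)
8. 3711.34ms @ 6 + 618.557ms (1)
9. 4329.897ms @ 7 + 618.557ms (1)
10. 4948.454ms @ 8 + 927.835ms (3/2)
11. 5876.289ms @ 19/2 + 927.835ms (3/2)
12. 6804.124ms @ 11 + 206.186ms (1/3)
13. 7010.309ms @ 34/3 + 206.186ms (1/3)
14. 7216.495ms @ 35/3 + 206.186ms (1/3)
15. 7422.68ms @ 12 + 353.461ms (4/7)
16. 7776.141ms @ 88/7 + 353.461ms (4/7)
17. 8129.602ms @ 92/7 + 353.461ms (4/7)
18. 8483.063ms @ 96/7 + 353.461ms (4/7)
19. 8836.524ms @ 100/7 + 176.73ms (2/7)
20. 9013.255ms @ 102/7 + 176.73ms (2/7)
21. 9189.985ms @ 104/7 + 353.461ms (4/7)
22. 9543.446ms @ 108/7 + 353.461ms (4/7)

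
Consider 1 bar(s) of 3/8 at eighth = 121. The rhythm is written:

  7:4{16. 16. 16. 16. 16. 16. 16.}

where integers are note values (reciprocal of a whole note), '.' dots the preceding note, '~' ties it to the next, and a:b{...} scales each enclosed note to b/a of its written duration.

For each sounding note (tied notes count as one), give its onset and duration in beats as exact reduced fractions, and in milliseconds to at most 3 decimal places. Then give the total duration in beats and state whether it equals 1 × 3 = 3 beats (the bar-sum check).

1) 0.0ms=0b +212.515ms=3/7b
2) 212.515ms=3/7b +212.515ms=3/7b
3) 425.03ms=6/7b +212.515ms=3/7b
4) 637.544ms=9/7b +212.515ms=3/7b
5) 850.059ms=12/7b +212.515ms=3/7b
6) 1062.574ms=15/7b +212.515ms=3/7b
7) 1275.089ms=18/7b +212.515ms=3/7b
Σ=3b of 3 (121bpm 3/8) — PASS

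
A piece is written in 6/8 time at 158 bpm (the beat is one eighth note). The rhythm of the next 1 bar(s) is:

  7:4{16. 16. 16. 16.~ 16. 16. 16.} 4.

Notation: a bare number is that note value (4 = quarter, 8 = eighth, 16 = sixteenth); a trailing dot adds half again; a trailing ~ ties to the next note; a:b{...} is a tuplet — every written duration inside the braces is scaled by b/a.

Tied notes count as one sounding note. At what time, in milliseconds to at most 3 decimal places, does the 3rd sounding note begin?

1. 0.0ms @ 0 + 162.749ms (3/7)
2. 162.749ms @ 3/7 + 162.749ms (3/7)
3. 325.497ms @ 6/7 + 162.749ms (3/7)
4. 488.246ms @ 9/7 + 325.497ms (6/7)
5. 813.743ms @ 15/7 + 162.749ms (3/7)
6. 976.492ms @ 18/7 + 162.749ms (3/7)
7. 1139.241ms @ 3 + 1139.241ms (3)

note 3 onset = 6/7b = 325.497ms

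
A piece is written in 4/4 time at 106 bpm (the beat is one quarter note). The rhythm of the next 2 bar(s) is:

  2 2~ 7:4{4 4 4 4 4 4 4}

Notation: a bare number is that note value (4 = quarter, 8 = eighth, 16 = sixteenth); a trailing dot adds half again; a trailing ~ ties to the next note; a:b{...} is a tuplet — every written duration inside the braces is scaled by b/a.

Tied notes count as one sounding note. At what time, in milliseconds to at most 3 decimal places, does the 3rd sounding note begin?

1. 0.0ms @ 0 + 1132.075ms (2)
2. 1132.075ms @ 2 + 1455.526ms (18/7)
3. 2587.601ms @ 32/7 + 323.45ms (4/7)
4. 2911.051ms @ 36/7 + 323.45ms (4/7)
5. 3234.501ms @ 40/7 + 323.45ms (4/7)
6. 3557.951ms @ 44/7 + 323.45ms (4/7)
7. 3881.402ms @ 48/7 + 323.45ms (4/7)
8. 4204.852ms @ 52/7 + 323.45ms (4/7)

note 3 onset = 32/7b = 2587.601ms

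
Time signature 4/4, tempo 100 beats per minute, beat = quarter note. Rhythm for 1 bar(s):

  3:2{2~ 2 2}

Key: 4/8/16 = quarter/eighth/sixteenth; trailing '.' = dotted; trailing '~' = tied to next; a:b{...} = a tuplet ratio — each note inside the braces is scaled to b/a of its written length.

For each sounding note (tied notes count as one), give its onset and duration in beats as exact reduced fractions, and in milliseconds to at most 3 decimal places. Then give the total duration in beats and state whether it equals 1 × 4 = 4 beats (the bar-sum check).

1) 0.0ms=0b +1600.0ms=8/3b
2) 1600.0ms=8/3b +800.0ms=4/3b
Σ=4b of 4 (100bpm 4/4) — PASS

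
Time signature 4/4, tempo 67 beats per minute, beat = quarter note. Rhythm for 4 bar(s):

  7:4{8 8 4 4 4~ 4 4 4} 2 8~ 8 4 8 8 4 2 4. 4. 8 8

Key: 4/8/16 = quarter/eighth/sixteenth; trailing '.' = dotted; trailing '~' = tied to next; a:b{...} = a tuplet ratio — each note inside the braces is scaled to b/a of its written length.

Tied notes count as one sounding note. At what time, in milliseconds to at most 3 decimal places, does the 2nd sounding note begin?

note 2 onset = 2/7b = 255.864ms

1. 0.0ms @ 0 + 255.864ms (2/7)
2. 255.864ms @ 2/7 + 255.864ms (2/7)
3. 511.727ms @ 4/7 + 511.727ms (4/7)
4. 1023.454ms @ 8/7 + 511.727ms (4/7)
5. 1535.181ms @ 12/7 + 1023.454ms (8/7)
6. 2558.635ms @ 20/7 + 511.727ms (4/7)
7. 3070.362ms @ 24/7 + 511.727ms (4/7)
8. 3582.09ms @ 4 + 1791.045ms (2)
9. 5373.134ms @ 6 + 895.522ms (1)
10. 6268.657ms @ 7 + 895.522ms (1)
11. 7164.179ms @ 8 + 447.761ms (1/2)
12. 7611.94ms @ 17/2 + 447.761ms (1/2)
13. 8059.701ms @ 9 + 895.522ms (1)
14. 8955.224ms @ 10 + 1791.045ms (2)
15. 10746.269ms @ 12 + 1343.284ms (3/2)
16. 12089.552ms @ 27/2 + 1343.284ms (3/2)
17. 13432.836ms @ 15 + 447.761ms (1/2)
18. 13880.597ms @ 31/2 + 447.761ms (1/2)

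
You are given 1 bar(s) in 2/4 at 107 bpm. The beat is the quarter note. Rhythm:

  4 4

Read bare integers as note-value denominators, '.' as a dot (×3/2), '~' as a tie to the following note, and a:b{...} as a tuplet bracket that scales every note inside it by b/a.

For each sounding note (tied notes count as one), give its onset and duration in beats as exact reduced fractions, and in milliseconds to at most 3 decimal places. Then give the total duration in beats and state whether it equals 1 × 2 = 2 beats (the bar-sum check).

1) 0.0ms=0b +560.748ms=1b
2) 560.748ms=1b +560.748ms=1b
Σ=2b of 2 (107bpm 2/4) — PASS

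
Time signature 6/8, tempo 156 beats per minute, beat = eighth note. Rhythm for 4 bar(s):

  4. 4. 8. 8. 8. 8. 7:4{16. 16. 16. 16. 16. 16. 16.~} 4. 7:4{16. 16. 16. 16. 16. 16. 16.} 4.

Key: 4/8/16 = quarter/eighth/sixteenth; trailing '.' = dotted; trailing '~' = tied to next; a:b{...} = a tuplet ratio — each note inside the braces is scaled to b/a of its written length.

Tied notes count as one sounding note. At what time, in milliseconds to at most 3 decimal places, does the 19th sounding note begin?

note 19 onset = 141/7b = 7747.253ms

1. 0.0ms @ 0 + 1153.846ms (3)
2. 1153.846ms @ 3 + 1153.846ms (3)
3. 2307.692ms @ 6 + 576.923ms (3/2)
4. 2884.615ms @ 15/2 + 576.923ms (3/2)
5. 3461.538ms @ 9 + 576.923ms (3/2)
6. 4038.462ms @ 21/2 + 576.923ms (3/2)
7. 4615.385ms @ 12 + 164.835ms (3/7)
8. 4780.22ms @ 87/7 + 164.835ms (3/7)
9. 4945.055ms @ 90/7 + 164.835ms (3/7)
10. 5109.89ms @ 93/7 + 164.835ms (3/7)
11. 5274.725ms @ 96/7 + 164.835ms (3/7)
12. 5439.56ms @ 99/7 + 164.835ms (3/7)
13. 5604.396ms @ 102/7 + 1318.681ms (24/7)
14. 6923.077ms @ 18 + 164.835ms (3/7)
15. 7087.912ms @ 129/7 + 164.835ms (3/7)
16. 7252.747ms @ 132/7 + 164.835ms (3/7)
17. 7417.582ms @ 135/7 + 164.835ms (3/7)
18. 7582.418ms @ 138/7 + 164.835ms (3/7)
19. 7747.253ms @ 141/7 + 164.835ms (3/7)
20. 7912.088ms @ 144/7 + 164.835ms (3/7)
21. 8076.923ms @ 21 + 1153.846ms (3)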